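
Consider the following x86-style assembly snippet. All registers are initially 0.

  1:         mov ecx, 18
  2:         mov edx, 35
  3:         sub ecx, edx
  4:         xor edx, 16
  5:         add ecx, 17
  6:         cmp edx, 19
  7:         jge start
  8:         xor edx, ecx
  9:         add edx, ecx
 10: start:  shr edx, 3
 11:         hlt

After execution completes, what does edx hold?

mov ecx, 18 → ecx=18
mov edx, 35 → edx=35
sub ecx, edx → ecx=18-35=-17
xor edx, 16 → edx=35^16=51
add ecx, 17 → ecx=(-17)+17=0
cmp edx, 19  (cmp 51,19)
jge start: taken
shr edx, 3 → edx=51>>3=6
halt.

6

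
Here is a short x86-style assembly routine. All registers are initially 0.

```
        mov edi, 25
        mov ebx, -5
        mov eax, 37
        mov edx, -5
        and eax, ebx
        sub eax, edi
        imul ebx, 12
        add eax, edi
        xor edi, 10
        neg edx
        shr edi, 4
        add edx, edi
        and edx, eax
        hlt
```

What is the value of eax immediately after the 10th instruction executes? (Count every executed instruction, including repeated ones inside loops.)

mov edi, 25 → edi=25
mov ebx, -5 → ebx=-5
mov eax, 37 → eax=37
mov edx, -5 → edx=-5
and eax, ebx → eax=37&(-5)=33
sub eax, edi → eax=33-25=8
imul ebx, 12 → ebx=(-5)*12=-60
add eax, edi → eax=8+25=33
xor edi, 10 → edi=25^10=19
neg edx → edx=-(-5)=5
After step 10: eax = 33.

33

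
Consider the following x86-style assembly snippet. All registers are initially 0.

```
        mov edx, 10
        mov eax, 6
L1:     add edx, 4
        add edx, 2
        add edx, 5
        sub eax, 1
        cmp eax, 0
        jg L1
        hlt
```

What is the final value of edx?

76

mov edx, 10 → edx=10
mov eax, 6 → eax=6
add edx, 4 → edx=10+4=14
add edx, 2 → edx=14+2=16
add edx, 5 → edx=16+5=21
sub eax, 1 → eax=6-1=5
cmp eax, 0  (cmp 5,0)
jg L1: taken
add edx, 4 → edx=21+4=25
add edx, 2 → edx=25+2=27
add edx, 5 → edx=27+5=32
sub eax, 1 → eax=5-1=4
cmp eax, 0  (cmp 4,0)
jg L1: taken
add edx, 4 → edx=32+4=36
add edx, 2 → edx=36+2=38
add edx, 5 → edx=38+5=43
sub eax, 1 → eax=4-1=3
cmp eax, 0  (cmp 3,0)
jg L1: taken
add edx, 4 → edx=43+4=47
add edx, 2 → edx=47+2=49
add edx, 5 → edx=49+5=54
sub eax, 1 → eax=3-1=2
cmp eax, 0  (cmp 2,0)
jg L1: taken
add edx, 4 → edx=54+4=58
add edx, 2 → edx=58+2=60
add edx, 5 → edx=60+5=65
sub eax, 1 → eax=2-1=1
cmp eax, 0  (cmp 1,0)
jg L1: taken
add edx, 4 → edx=65+4=69
add edx, 2 → edx=69+2=71
add edx, 5 → edx=71+5=76
sub eax, 1 → eax=1-1=0
cmp eax, 0  (cmp 0,0)
jg L1: not taken
halt.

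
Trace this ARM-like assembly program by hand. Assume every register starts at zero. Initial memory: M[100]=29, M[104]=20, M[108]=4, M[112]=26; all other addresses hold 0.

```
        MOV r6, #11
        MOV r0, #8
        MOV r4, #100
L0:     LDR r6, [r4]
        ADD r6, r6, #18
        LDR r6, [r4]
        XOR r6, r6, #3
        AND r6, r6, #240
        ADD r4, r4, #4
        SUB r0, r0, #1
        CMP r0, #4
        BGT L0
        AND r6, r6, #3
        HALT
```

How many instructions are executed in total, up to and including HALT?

41

r6=11
r0=8
r4=100
r6=M[100]=29
r6=29+18=47
r6=M[100]=29
r6=29^3=30
r6=30&240=16
r4=100+4=104
r0=8-1=7
CMP r0, #4  (cmp 7,4)
BGT L0: taken
r6=M[104]=20
r6=20+18=38
r6=M[104]=20
r6=20^3=23
r6=23&240=16
r4=104+4=108
r0=7-1=6
CMP r0, #4  (cmp 6,4)
BGT L0: taken
r6=M[108]=4
r6=4+18=22
r6=M[108]=4
r6=4^3=7
r6=7&240=0
r4=108+4=112
r0=6-1=5
CMP r0, #4  (cmp 5,4)
BGT L0: taken
r6=M[112]=26
r6=26+18=44
r6=M[112]=26
r6=26^3=25
r6=25&240=16
r4=112+4=116
r0=5-1=4
CMP r0, #4  (cmp 4,4)
BGT L0: not taken
r6=16&3=0
halt.
Total executed instructions: 41.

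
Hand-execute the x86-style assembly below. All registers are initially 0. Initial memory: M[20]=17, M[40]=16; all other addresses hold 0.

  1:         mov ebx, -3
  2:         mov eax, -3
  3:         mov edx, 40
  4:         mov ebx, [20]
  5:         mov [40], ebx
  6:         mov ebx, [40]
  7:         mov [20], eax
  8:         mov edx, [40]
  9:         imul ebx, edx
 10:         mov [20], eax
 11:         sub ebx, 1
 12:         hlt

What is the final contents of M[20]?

after mov ebx, -3: ebx=-3
after mov eax, -3: eax=-3
after mov edx, 40: edx=40
after mov ebx, [20]: ebx=M[20]=17
mov [40], ebx → M[40]=17
after mov ebx, [40]: ebx=M[40]=17
mov [20], eax → M[20]=-3
after mov edx, [40]: edx=M[40]=17
after imul ebx, edx: ebx=17*17=289
mov [20], eax → M[20]=-3
after sub ebx, 1: ebx=289-1=288
halt.

-3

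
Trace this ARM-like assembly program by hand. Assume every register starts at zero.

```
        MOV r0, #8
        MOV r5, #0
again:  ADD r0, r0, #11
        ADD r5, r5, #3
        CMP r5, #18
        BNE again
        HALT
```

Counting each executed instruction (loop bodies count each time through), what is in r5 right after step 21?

r0=8
r5=0
r0=8+11=19
r5=0+3=3
CMP r5, #18  (cmp 3,18)
BNE again: taken
r0=19+11=30
r5=3+3=6
CMP r5, #18  (cmp 6,18)
BNE again: taken
r0=30+11=41
r5=6+3=9
CMP r5, #18  (cmp 9,18)
BNE again: taken
r0=41+11=52
r5=9+3=12
CMP r5, #18  (cmp 12,18)
BNE again: taken
r0=52+11=63
r5=12+3=15
CMP r5, #18  (cmp 15,18)
After step 21: r5 = 15.

15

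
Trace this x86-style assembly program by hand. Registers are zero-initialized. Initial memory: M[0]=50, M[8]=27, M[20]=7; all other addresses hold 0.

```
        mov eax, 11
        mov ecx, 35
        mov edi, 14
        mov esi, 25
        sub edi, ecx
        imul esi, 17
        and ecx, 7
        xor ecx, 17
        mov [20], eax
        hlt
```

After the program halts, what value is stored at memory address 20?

11

eax=11
ecx=35
edi=14
esi=25
edi=14-35=-21
esi=25*17=425
ecx=35&7=3
ecx=3^17=18
mov [20], eax → M[20]=11
halt.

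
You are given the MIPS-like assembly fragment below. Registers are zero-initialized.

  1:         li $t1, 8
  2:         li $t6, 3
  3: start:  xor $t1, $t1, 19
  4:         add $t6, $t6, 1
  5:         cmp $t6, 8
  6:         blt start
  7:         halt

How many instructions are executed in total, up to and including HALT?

$t1=8
$t6=3
$t1=8^19=27
$t6=3+1=4
cmp $t6, 8  (cmp 4,8)
blt start: taken
$t1=27^19=8
$t6=4+1=5
cmp $t6, 8  (cmp 5,8)
blt start: taken
$t1=8^19=27
$t6=5+1=6
cmp $t6, 8  (cmp 6,8)
blt start: taken
$t1=27^19=8
$t6=6+1=7
cmp $t6, 8  (cmp 7,8)
blt start: taken
$t1=8^19=27
$t6=7+1=8
cmp $t6, 8  (cmp 8,8)
blt start: not taken
halt.
Total executed instructions: 23.

23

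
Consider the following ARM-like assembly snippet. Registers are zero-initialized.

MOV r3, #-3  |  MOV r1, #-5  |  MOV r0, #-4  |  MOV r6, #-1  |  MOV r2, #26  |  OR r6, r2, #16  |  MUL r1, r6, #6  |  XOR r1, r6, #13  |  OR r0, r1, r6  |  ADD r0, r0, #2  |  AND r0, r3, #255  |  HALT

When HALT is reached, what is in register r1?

after MOV r3, #-3: r3=-3
after MOV r1, #-5: r1=-5
after MOV r0, #-4: r0=-4
after MOV r6, #-1: r6=-1
after MOV r2, #26: r2=26
after OR r6, r2, #16: r6=26|16=26
after MUL r1, r6, #6: r1=26*6=156
after XOR r1, r6, #13: r1=26^13=23
after OR r0, r1, r6: r0=23|26=31
after ADD r0, r0, #2: r0=31+2=33
after AND r0, r3, #255: r0=(-3)&255=253
halt.

23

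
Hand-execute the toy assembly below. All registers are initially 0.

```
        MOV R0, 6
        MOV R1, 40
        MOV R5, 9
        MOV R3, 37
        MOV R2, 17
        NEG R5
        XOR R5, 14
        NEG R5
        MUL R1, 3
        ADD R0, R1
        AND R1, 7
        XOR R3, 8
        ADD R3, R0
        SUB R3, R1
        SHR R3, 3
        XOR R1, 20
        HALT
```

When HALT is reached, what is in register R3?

21

R0=6
R1=40
R5=9
R3=37
R2=17
R5=-(9)=-9
R5=(-9)^14=-7
R5=-(-7)=7
R1=40*3=120
R0=6+120=126
R1=120&7=0
R3=37^8=45
R3=45+126=171
R3=171-0=171
R3=171>>3=21
R1=0^20=20
halt.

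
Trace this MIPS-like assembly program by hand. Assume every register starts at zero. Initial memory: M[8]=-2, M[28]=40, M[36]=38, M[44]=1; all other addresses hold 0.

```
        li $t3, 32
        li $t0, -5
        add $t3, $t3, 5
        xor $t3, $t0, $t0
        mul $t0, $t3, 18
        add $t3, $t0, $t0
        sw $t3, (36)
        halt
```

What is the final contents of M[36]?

0

li $t3, 32 → $t3=32
li $t0, -5 → $t0=-5
add $t3, $t3, 5 → $t3=32+5=37
xor $t3, $t0, $t0 → $t3=(-5)^(-5)=0
mul $t0, $t3, 18 → $t0=0*18=0
add $t3, $t0, $t0 → $t3=0+0=0
sw $t3, (36) → M[36]=0
halt.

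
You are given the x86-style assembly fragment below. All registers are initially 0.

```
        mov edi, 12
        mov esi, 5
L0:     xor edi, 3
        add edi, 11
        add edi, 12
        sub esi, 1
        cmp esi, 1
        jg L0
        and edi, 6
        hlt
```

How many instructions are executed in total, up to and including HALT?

28

edi=12
esi=5
edi=12^3=15
edi=15+11=26
edi=26+12=38
esi=5-1=4
cmp esi, 1  (cmp 4,1)
jg L0: taken
edi=38^3=37
edi=37+11=48
edi=48+12=60
esi=4-1=3
cmp esi, 1  (cmp 3,1)
jg L0: taken
edi=60^3=63
edi=63+11=74
edi=74+12=86
esi=3-1=2
cmp esi, 1  (cmp 2,1)
jg L0: taken
edi=86^3=85
edi=85+11=96
edi=96+12=108
esi=2-1=1
cmp esi, 1  (cmp 1,1)
jg L0: not taken
edi=108&6=4
halt.
Total executed instructions: 28.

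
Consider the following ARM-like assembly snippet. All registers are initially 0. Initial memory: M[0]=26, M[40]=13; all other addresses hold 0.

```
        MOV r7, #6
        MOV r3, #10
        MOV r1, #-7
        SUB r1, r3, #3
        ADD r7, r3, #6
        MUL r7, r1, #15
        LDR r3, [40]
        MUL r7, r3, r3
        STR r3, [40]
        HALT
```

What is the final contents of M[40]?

13

after MOV r7, #6: r7=6
after MOV r3, #10: r3=10
after MOV r1, #-7: r1=-7
after SUB r1, r3, #3: r1=10-3=7
after ADD r7, r3, #6: r7=10+6=16
after MUL r7, r1, #15: r7=7*15=105
after LDR r3, [40]: r3=M[40]=13
after MUL r7, r3, r3: r7=13*13=169
STR r3, [40] → M[40]=13
halt.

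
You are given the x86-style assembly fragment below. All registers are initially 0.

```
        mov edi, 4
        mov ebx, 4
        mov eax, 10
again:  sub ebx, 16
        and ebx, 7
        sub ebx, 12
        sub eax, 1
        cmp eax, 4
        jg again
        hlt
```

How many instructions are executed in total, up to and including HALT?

40

after mov edi, 4: edi=4
after mov ebx, 4: ebx=4
after mov eax, 10: eax=10
after sub ebx, 16: ebx=4-16=-12
after and ebx, 7: ebx=(-12)&7=4
after sub ebx, 12: ebx=4-12=-8
after sub eax, 1: eax=10-1=9
cmp eax, 4  (cmp 9,4)
jg again: taken
after sub ebx, 16: ebx=(-8)-16=-24
after and ebx, 7: ebx=(-24)&7=0
after sub ebx, 12: ebx=0-12=-12
after sub eax, 1: eax=9-1=8
cmp eax, 4  (cmp 8,4)
jg again: taken
after sub ebx, 16: ebx=(-12)-16=-28
after and ebx, 7: ebx=(-28)&7=4
after sub ebx, 12: ebx=4-12=-8
after sub eax, 1: eax=8-1=7
cmp eax, 4  (cmp 7,4)
jg again: taken
after sub ebx, 16: ebx=(-8)-16=-24
after and ebx, 7: ebx=(-24)&7=0
after sub ebx, 12: ebx=0-12=-12
after sub eax, 1: eax=7-1=6
cmp eax, 4  (cmp 6,4)
jg again: taken
after sub ebx, 16: ebx=(-12)-16=-28
after and ebx, 7: ebx=(-28)&7=4
after sub ebx, 12: ebx=4-12=-8
after sub eax, 1: eax=6-1=5
cmp eax, 4  (cmp 5,4)
jg again: taken
after sub ebx, 16: ebx=(-8)-16=-24
after and ebx, 7: ebx=(-24)&7=0
after sub ebx, 12: ebx=0-12=-12
after sub eax, 1: eax=5-1=4
cmp eax, 4  (cmp 4,4)
jg again: not taken
halt.
Total executed instructions: 40.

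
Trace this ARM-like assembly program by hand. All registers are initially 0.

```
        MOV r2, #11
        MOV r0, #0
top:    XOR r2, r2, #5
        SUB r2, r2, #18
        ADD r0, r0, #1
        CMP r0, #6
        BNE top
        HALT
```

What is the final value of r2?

after MOV r2, #11: r2=11
after MOV r0, #0: r0=0
after XOR r2, r2, #5: r2=11^5=14
after SUB r2, r2, #18: r2=14-18=-4
after ADD r0, r0, #1: r0=0+1=1
CMP r0, #6  (cmp 1,6)
BNE top: taken
after XOR r2, r2, #5: r2=(-4)^5=-7
after SUB r2, r2, #18: r2=(-7)-18=-25
after ADD r0, r0, #1: r0=1+1=2
CMP r0, #6  (cmp 2,6)
BNE top: taken
after XOR r2, r2, #5: r2=(-25)^5=-30
after SUB r2, r2, #18: r2=(-30)-18=-48
after ADD r0, r0, #1: r0=2+1=3
CMP r0, #6  (cmp 3,6)
BNE top: taken
after XOR r2, r2, #5: r2=(-48)^5=-43
after SUB r2, r2, #18: r2=(-43)-18=-61
after ADD r0, r0, #1: r0=3+1=4
CMP r0, #6  (cmp 4,6)
BNE top: taken
after XOR r2, r2, #5: r2=(-61)^5=-58
after SUB r2, r2, #18: r2=(-58)-18=-76
after ADD r0, r0, #1: r0=4+1=5
CMP r0, #6  (cmp 5,6)
BNE top: taken
after XOR r2, r2, #5: r2=(-76)^5=-79
after SUB r2, r2, #18: r2=(-79)-18=-97
after ADD r0, r0, #1: r0=5+1=6
CMP r0, #6  (cmp 6,6)
BNE top: not taken
halt.

-97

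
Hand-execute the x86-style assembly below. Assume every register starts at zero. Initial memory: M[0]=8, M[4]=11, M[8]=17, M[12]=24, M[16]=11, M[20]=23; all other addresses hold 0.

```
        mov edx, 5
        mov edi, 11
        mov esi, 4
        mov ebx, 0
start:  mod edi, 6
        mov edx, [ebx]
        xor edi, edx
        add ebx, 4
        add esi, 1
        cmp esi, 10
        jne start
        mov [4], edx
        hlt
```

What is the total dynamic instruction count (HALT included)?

48

mov edx, 5 → edx=5
mov edi, 11 → edi=11
mov esi, 4 → esi=4
mov ebx, 0 → ebx=0
mod edi, 6 → edi=11%6=5
mov edx, [ebx] → edx=M[0]=8
xor edi, edx → edi=5^8=13
add ebx, 4 → ebx=0+4=4
add esi, 1 → esi=4+1=5
cmp esi, 10  (cmp 5,10)
jne start: taken
mod edi, 6 → edi=13%6=1
mov edx, [ebx] → edx=M[4]=11
xor edi, edx → edi=1^11=10
add ebx, 4 → ebx=4+4=8
add esi, 1 → esi=5+1=6
cmp esi, 10  (cmp 6,10)
jne start: taken
mod edi, 6 → edi=10%6=4
mov edx, [ebx] → edx=M[8]=17
xor edi, edx → edi=4^17=21
add ebx, 4 → ebx=8+4=12
add esi, 1 → esi=6+1=7
cmp esi, 10  (cmp 7,10)
jne start: taken
mod edi, 6 → edi=21%6=3
mov edx, [ebx] → edx=M[12]=24
xor edi, edx → edi=3^24=27
add ebx, 4 → ebx=12+4=16
add esi, 1 → esi=7+1=8
cmp esi, 10  (cmp 8,10)
jne start: taken
mod edi, 6 → edi=27%6=3
mov edx, [ebx] → edx=M[16]=11
xor edi, edx → edi=3^11=8
add ebx, 4 → ebx=16+4=20
add esi, 1 → esi=8+1=9
cmp esi, 10  (cmp 9,10)
jne start: taken
mod edi, 6 → edi=8%6=2
mov edx, [ebx] → edx=M[20]=23
xor edi, edx → edi=2^23=21
add ebx, 4 → ebx=20+4=24
add esi, 1 → esi=9+1=10
cmp esi, 10  (cmp 10,10)
jne start: not taken
mov [4], edx → M[4]=23
halt.
Total executed instructions: 48.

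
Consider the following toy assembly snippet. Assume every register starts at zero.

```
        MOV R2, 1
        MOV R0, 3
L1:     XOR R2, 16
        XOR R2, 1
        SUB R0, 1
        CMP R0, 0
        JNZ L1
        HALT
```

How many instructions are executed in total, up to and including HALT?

after MOV R2, 1: R2=1
after MOV R0, 3: R0=3
after XOR R2, 16: R2=1^16=17
after XOR R2, 1: R2=17^1=16
after SUB R0, 1: R0=3-1=2
CMP R0, 0  (cmp 2,0)
JNZ L1: taken
after XOR R2, 16: R2=16^16=0
after XOR R2, 1: R2=0^1=1
after SUB R0, 1: R0=2-1=1
CMP R0, 0  (cmp 1,0)
JNZ L1: taken
after XOR R2, 16: R2=1^16=17
after XOR R2, 1: R2=17^1=16
after SUB R0, 1: R0=1-1=0
CMP R0, 0  (cmp 0,0)
JNZ L1: not taken
halt.
Total executed instructions: 18.

18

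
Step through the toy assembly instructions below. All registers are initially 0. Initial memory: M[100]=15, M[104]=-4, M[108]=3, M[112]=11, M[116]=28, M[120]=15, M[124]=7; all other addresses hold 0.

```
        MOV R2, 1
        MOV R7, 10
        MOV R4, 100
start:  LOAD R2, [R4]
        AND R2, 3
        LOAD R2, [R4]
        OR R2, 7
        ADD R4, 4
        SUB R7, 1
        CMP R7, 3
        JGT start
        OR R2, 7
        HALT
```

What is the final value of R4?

MOV R2, 1 → R2=1
MOV R7, 10 → R7=10
MOV R4, 100 → R4=100
LOAD R2, [R4] → R2=M[100]=15
AND R2, 3 → R2=15&3=3
LOAD R2, [R4] → R2=M[100]=15
OR R2, 7 → R2=15|7=15
ADD R4, 4 → R4=100+4=104
SUB R7, 1 → R7=10-1=9
CMP R7, 3  (cmp 9,3)
JGT start: taken
LOAD R2, [R4] → R2=M[104]=-4
AND R2, 3 → R2=(-4)&3=0
LOAD R2, [R4] → R2=M[104]=-4
OR R2, 7 → R2=(-4)|7=-1
ADD R4, 4 → R4=104+4=108
SUB R7, 1 → R7=9-1=8
CMP R7, 3  (cmp 8,3)
JGT start: taken
LOAD R2, [R4] → R2=M[108]=3
AND R2, 3 → R2=3&3=3
LOAD R2, [R4] → R2=M[108]=3
OR R2, 7 → R2=3|7=7
ADD R4, 4 → R4=108+4=112
SUB R7, 1 → R7=8-1=7
CMP R7, 3  (cmp 7,3)
JGT start: taken
LOAD R2, [R4] → R2=M[112]=11
AND R2, 3 → R2=11&3=3
LOAD R2, [R4] → R2=M[112]=11
OR R2, 7 → R2=11|7=15
ADD R4, 4 → R4=112+4=116
SUB R7, 1 → R7=7-1=6
CMP R7, 3  (cmp 6,3)
JGT start: taken
LOAD R2, [R4] → R2=M[116]=28
AND R2, 3 → R2=28&3=0
LOAD R2, [R4] → R2=M[116]=28
OR R2, 7 → R2=28|7=31
ADD R4, 4 → R4=116+4=120
SUB R7, 1 → R7=6-1=5
CMP R7, 3  (cmp 5,3)
JGT start: taken
LOAD R2, [R4] → R2=M[120]=15
AND R2, 3 → R2=15&3=3
LOAD R2, [R4] → R2=M[120]=15
OR R2, 7 → R2=15|7=15
ADD R4, 4 → R4=120+4=124
SUB R7, 1 → R7=5-1=4
CMP R7, 3  (cmp 4,3)
JGT start: taken
LOAD R2, [R4] → R2=M[124]=7
AND R2, 3 → R2=7&3=3
LOAD R2, [R4] → R2=M[124]=7
OR R2, 7 → R2=7|7=7
ADD R4, 4 → R4=124+4=128
SUB R7, 1 → R7=4-1=3
CMP R7, 3  (cmp 3,3)
JGT start: not taken
OR R2, 7 → R2=7|7=7
halt.

128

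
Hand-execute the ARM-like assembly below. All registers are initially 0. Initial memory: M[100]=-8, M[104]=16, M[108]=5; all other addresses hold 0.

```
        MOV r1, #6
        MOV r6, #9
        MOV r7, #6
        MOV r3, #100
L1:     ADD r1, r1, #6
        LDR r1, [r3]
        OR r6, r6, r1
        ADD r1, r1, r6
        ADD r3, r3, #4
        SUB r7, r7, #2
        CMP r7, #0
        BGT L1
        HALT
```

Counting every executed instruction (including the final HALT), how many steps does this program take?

MOV r1, #6 → r1=6
MOV r6, #9 → r6=9
MOV r7, #6 → r7=6
MOV r3, #100 → r3=100
ADD r1, r1, #6 → r1=6+6=12
LDR r1, [r3] → r1=M[100]=-8
OR r6, r6, r1 → r6=9|(-8)=-7
ADD r1, r1, r6 → r1=(-8)+(-7)=-15
ADD r3, r3, #4 → r3=100+4=104
SUB r7, r7, #2 → r7=6-2=4
CMP r7, #0  (cmp 4,0)
BGT L1: taken
ADD r1, r1, #6 → r1=(-15)+6=-9
LDR r1, [r3] → r1=M[104]=16
OR r6, r6, r1 → r6=(-7)|16=-7
ADD r1, r1, r6 → r1=16+(-7)=9
ADD r3, r3, #4 → r3=104+4=108
SUB r7, r7, #2 → r7=4-2=2
CMP r7, #0  (cmp 2,0)
BGT L1: taken
ADD r1, r1, #6 → r1=9+6=15
LDR r1, [r3] → r1=M[108]=5
OR r6, r6, r1 → r6=(-7)|5=-3
ADD r1, r1, r6 → r1=5+(-3)=2
ADD r3, r3, #4 → r3=108+4=112
SUB r7, r7, #2 → r7=2-2=0
CMP r7, #0  (cmp 0,0)
BGT L1: not taken
halt.
Total executed instructions: 29.

29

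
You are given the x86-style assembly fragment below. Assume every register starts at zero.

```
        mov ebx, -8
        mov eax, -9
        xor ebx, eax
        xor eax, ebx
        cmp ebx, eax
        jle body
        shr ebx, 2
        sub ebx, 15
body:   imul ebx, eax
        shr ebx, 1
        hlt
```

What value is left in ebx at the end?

48

mov ebx, -8 → ebx=-8
mov eax, -9 → eax=-9
xor ebx, eax → ebx=(-8)^(-9)=15
xor eax, ebx → eax=(-9)^15=-8
cmp ebx, eax  (cmp 15,-8)
jle body: not taken
shr ebx, 2 → ebx=15>>2=3
sub ebx, 15 → ebx=3-15=-12
imul ebx, eax → ebx=(-12)*(-8)=96
shr ebx, 1 → ebx=96>>1=48
halt.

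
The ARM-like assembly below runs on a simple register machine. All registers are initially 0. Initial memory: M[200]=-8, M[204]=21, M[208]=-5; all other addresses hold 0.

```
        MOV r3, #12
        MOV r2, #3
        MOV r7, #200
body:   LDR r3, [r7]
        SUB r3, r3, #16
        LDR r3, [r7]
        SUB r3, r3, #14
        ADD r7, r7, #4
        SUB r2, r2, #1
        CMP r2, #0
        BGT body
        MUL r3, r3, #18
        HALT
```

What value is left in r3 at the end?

-342

MOV r3, #12 → r3=12
MOV r2, #3 → r2=3
MOV r7, #200 → r7=200
LDR r3, [r7] → r3=M[200]=-8
SUB r3, r3, #16 → r3=(-8)-16=-24
LDR r3, [r7] → r3=M[200]=-8
SUB r3, r3, #14 → r3=(-8)-14=-22
ADD r7, r7, #4 → r7=200+4=204
SUB r2, r2, #1 → r2=3-1=2
CMP r2, #0  (cmp 2,0)
BGT body: taken
LDR r3, [r7] → r3=M[204]=21
SUB r3, r3, #16 → r3=21-16=5
LDR r3, [r7] → r3=M[204]=21
SUB r3, r3, #14 → r3=21-14=7
ADD r7, r7, #4 → r7=204+4=208
SUB r2, r2, #1 → r2=2-1=1
CMP r2, #0  (cmp 1,0)
BGT body: taken
LDR r3, [r7] → r3=M[208]=-5
SUB r3, r3, #16 → r3=(-5)-16=-21
LDR r3, [r7] → r3=M[208]=-5
SUB r3, r3, #14 → r3=(-5)-14=-19
ADD r7, r7, #4 → r7=208+4=212
SUB r2, r2, #1 → r2=1-1=0
CMP r2, #0  (cmp 0,0)
BGT body: not taken
MUL r3, r3, #18 → r3=(-19)*18=-342
halt.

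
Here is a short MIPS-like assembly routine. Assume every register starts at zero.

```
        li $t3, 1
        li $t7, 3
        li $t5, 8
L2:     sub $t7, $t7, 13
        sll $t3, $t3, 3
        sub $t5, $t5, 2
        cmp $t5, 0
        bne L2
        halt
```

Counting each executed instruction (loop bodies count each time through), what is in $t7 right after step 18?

$t3=1
$t7=3
$t5=8
$t7=3-13=-10
$t3=1<<3=8
$t5=8-2=6
cmp $t5, 0  (cmp 6,0)
bne L2: taken
$t7=(-10)-13=-23
$t3=8<<3=64
$t5=6-2=4
cmp $t5, 0  (cmp 4,0)
bne L2: taken
$t7=(-23)-13=-36
$t3=64<<3=512
$t5=4-2=2
cmp $t5, 0  (cmp 2,0)
bne L2: taken
After step 18: $t7 = -36.

-36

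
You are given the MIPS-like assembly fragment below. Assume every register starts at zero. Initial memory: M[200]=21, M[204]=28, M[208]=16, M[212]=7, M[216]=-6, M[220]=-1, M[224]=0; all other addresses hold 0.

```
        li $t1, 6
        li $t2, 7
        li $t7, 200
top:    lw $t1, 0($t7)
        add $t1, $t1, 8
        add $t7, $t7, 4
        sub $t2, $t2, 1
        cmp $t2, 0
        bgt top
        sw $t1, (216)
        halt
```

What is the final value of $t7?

$t1=6
$t2=7
$t7=200
$t1=M[200]=21
$t1=21+8=29
$t7=200+4=204
$t2=7-1=6
cmp $t2, 0  (cmp 6,0)
bgt top: taken
$t1=M[204]=28
$t1=28+8=36
$t7=204+4=208
$t2=6-1=5
cmp $t2, 0  (cmp 5,0)
bgt top: taken
$t1=M[208]=16
$t1=16+8=24
$t7=208+4=212
$t2=5-1=4
cmp $t2, 0  (cmp 4,0)
bgt top: taken
$t1=M[212]=7
$t1=7+8=15
$t7=212+4=216
$t2=4-1=3
cmp $t2, 0  (cmp 3,0)
bgt top: taken
$t1=M[216]=-6
$t1=(-6)+8=2
$t7=216+4=220
$t2=3-1=2
cmp $t2, 0  (cmp 2,0)
bgt top: taken
$t1=M[220]=-1
$t1=(-1)+8=7
$t7=220+4=224
$t2=2-1=1
cmp $t2, 0  (cmp 1,0)
bgt top: taken
$t1=M[224]=0
$t1=0+8=8
$t7=224+4=228
$t2=1-1=0
cmp $t2, 0  (cmp 0,0)
bgt top: not taken
sw $t1, (216) → M[216]=8
halt.

228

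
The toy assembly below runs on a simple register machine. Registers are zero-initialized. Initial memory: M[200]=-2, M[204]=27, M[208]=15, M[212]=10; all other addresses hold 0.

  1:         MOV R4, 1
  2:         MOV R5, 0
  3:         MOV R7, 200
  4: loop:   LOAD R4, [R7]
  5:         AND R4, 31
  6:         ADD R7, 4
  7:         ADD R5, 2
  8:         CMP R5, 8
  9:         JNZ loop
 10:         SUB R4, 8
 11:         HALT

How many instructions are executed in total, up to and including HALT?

MOV R4, 1 → R4=1
MOV R5, 0 → R5=0
MOV R7, 200 → R7=200
LOAD R4, [R7] → R4=M[200]=-2
AND R4, 31 → R4=(-2)&31=30
ADD R7, 4 → R7=200+4=204
ADD R5, 2 → R5=0+2=2
CMP R5, 8  (cmp 2,8)
JNZ loop: taken
LOAD R4, [R7] → R4=M[204]=27
AND R4, 31 → R4=27&31=27
ADD R7, 4 → R7=204+4=208
ADD R5, 2 → R5=2+2=4
CMP R5, 8  (cmp 4,8)
JNZ loop: taken
LOAD R4, [R7] → R4=M[208]=15
AND R4, 31 → R4=15&31=15
ADD R7, 4 → R7=208+4=212
ADD R5, 2 → R5=4+2=6
CMP R5, 8  (cmp 6,8)
JNZ loop: taken
LOAD R4, [R7] → R4=M[212]=10
AND R4, 31 → R4=10&31=10
ADD R7, 4 → R7=212+4=216
ADD R5, 2 → R5=6+2=8
CMP R5, 8  (cmp 8,8)
JNZ loop: not taken
SUB R4, 8 → R4=10-8=2
halt.
Total executed instructions: 29.

29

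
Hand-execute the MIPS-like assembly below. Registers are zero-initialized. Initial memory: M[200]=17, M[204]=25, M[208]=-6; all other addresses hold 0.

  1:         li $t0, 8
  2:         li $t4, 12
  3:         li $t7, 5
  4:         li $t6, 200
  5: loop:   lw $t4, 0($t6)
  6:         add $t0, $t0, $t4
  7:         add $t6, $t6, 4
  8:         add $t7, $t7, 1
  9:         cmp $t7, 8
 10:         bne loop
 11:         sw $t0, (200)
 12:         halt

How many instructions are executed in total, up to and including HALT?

li $t0, 8 → $t0=8
li $t4, 12 → $t4=12
li $t7, 5 → $t7=5
li $t6, 200 → $t6=200
lw $t4, 0($t6) → $t4=M[200]=17
add $t0, $t0, $t4 → $t0=8+17=25
add $t6, $t6, 4 → $t6=200+4=204
add $t7, $t7, 1 → $t7=5+1=6
cmp $t7, 8  (cmp 6,8)
bne loop: taken
lw $t4, 0($t6) → $t4=M[204]=25
add $t0, $t0, $t4 → $t0=25+25=50
add $t6, $t6, 4 → $t6=204+4=208
add $t7, $t7, 1 → $t7=6+1=7
cmp $t7, 8  (cmp 7,8)
bne loop: taken
lw $t4, 0($t6) → $t4=M[208]=-6
add $t0, $t0, $t4 → $t0=50+(-6)=44
add $t6, $t6, 4 → $t6=208+4=212
add $t7, $t7, 1 → $t7=7+1=8
cmp $t7, 8  (cmp 8,8)
bne loop: not taken
sw $t0, (200) → M[200]=44
halt.
Total executed instructions: 24.

24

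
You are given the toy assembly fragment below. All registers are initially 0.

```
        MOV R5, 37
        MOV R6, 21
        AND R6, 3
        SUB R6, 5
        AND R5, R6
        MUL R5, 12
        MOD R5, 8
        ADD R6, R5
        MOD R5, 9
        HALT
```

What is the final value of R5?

0

MOV R5, 37 → R5=37
MOV R6, 21 → R6=21
AND R6, 3 → R6=21&3=1
SUB R6, 5 → R6=1-5=-4
AND R5, R6 → R5=37&(-4)=36
MUL R5, 12 → R5=36*12=432
MOD R5, 8 → R5=432%8=0
ADD R6, R5 → R6=(-4)+0=-4
MOD R5, 9 → R5=0%9=0
halt.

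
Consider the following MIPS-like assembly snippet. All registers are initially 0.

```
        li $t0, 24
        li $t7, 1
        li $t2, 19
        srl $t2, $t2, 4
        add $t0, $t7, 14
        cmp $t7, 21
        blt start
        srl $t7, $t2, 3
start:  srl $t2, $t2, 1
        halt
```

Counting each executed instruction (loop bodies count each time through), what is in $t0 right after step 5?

15

li $t0, 24 → $t0=24
li $t7, 1 → $t7=1
li $t2, 19 → $t2=19
srl $t2, $t2, 4 → $t2=19>>4=1
add $t0, $t7, 14 → $t0=1+14=15
After step 5: $t0 = 15.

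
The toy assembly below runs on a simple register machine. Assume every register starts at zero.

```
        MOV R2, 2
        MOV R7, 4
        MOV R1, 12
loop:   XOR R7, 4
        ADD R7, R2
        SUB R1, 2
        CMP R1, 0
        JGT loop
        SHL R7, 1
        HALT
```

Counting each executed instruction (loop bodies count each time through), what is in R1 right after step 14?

R2=2
R7=4
R1=12
R7=4^4=0
R7=0+2=2
R1=12-2=10
CMP R1, 0  (cmp 10,0)
JGT loop: taken
R7=2^4=6
R7=6+2=8
R1=10-2=8
CMP R1, 0  (cmp 8,0)
JGT loop: taken
R7=8^4=12
After step 14: R1 = 8.

8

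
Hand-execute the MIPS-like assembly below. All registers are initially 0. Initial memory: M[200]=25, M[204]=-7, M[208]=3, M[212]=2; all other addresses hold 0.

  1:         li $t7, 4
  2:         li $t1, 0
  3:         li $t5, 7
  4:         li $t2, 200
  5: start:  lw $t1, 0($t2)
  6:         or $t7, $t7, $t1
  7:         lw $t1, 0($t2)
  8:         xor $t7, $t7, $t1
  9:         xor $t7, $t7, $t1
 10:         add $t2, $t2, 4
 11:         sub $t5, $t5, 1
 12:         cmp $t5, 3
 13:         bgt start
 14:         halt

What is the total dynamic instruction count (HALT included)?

41

after li $t7, 4: $t7=4
after li $t1, 0: $t1=0
after li $t5, 7: $t5=7
after li $t2, 200: $t2=200
after lw $t1, 0($t2): $t1=M[200]=25
after or $t7, $t7, $t1: $t7=4|25=29
after lw $t1, 0($t2): $t1=M[200]=25
after xor $t7, $t7, $t1: $t7=29^25=4
after xor $t7, $t7, $t1: $t7=4^25=29
after add $t2, $t2, 4: $t2=200+4=204
after sub $t5, $t5, 1: $t5=7-1=6
cmp $t5, 3  (cmp 6,3)
bgt start: taken
after lw $t1, 0($t2): $t1=M[204]=-7
after or $t7, $t7, $t1: $t7=29|(-7)=-3
after lw $t1, 0($t2): $t1=M[204]=-7
after xor $t7, $t7, $t1: $t7=(-3)^(-7)=4
after xor $t7, $t7, $t1: $t7=4^(-7)=-3
after add $t2, $t2, 4: $t2=204+4=208
after sub $t5, $t5, 1: $t5=6-1=5
cmp $t5, 3  (cmp 5,3)
bgt start: taken
after lw $t1, 0($t2): $t1=M[208]=3
after or $t7, $t7, $t1: $t7=(-3)|3=-1
after lw $t1, 0($t2): $t1=M[208]=3
after xor $t7, $t7, $t1: $t7=(-1)^3=-4
after xor $t7, $t7, $t1: $t7=(-4)^3=-1
after add $t2, $t2, 4: $t2=208+4=212
after sub $t5, $t5, 1: $t5=5-1=4
cmp $t5, 3  (cmp 4,3)
bgt start: taken
after lw $t1, 0($t2): $t1=M[212]=2
after or $t7, $t7, $t1: $t7=(-1)|2=-1
after lw $t1, 0($t2): $t1=M[212]=2
after xor $t7, $t7, $t1: $t7=(-1)^2=-3
after xor $t7, $t7, $t1: $t7=(-3)^2=-1
after add $t2, $t2, 4: $t2=212+4=216
after sub $t5, $t5, 1: $t5=4-1=3
cmp $t5, 3  (cmp 3,3)
bgt start: not taken
halt.
Total executed instructions: 41.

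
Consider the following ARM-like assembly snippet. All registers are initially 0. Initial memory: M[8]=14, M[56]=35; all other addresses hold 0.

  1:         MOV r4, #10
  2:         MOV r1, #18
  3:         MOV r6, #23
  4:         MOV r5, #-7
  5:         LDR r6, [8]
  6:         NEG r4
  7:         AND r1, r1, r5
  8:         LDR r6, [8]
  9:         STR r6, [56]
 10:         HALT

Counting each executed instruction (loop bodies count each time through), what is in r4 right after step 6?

-10

after MOV r4, #10: r4=10
after MOV r1, #18: r1=18
after MOV r6, #23: r6=23
after MOV r5, #-7: r5=-7
after LDR r6, [8]: r6=M[8]=14
after NEG r4: r4=-(10)=-10
After step 6: r4 = -10.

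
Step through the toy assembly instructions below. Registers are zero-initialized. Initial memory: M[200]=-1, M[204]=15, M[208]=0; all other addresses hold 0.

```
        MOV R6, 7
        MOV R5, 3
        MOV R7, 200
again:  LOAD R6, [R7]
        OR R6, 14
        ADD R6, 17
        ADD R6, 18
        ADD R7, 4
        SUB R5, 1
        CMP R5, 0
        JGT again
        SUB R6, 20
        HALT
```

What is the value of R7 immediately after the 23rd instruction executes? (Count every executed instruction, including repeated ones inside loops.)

MOV R6, 7 → R6=7
MOV R5, 3 → R5=3
MOV R7, 200 → R7=200
LOAD R6, [R7] → R6=M[200]=-1
OR R6, 14 → R6=(-1)|14=-1
ADD R6, 17 → R6=(-1)+17=16
ADD R6, 18 → R6=16+18=34
ADD R7, 4 → R7=200+4=204
SUB R5, 1 → R5=3-1=2
CMP R5, 0  (cmp 2,0)
JGT again: taken
LOAD R6, [R7] → R6=M[204]=15
OR R6, 14 → R6=15|14=15
ADD R6, 17 → R6=15+17=32
ADD R6, 18 → R6=32+18=50
ADD R7, 4 → R7=204+4=208
SUB R5, 1 → R5=2-1=1
CMP R5, 0  (cmp 1,0)
JGT again: taken
LOAD R6, [R7] → R6=M[208]=0
OR R6, 14 → R6=0|14=14
ADD R6, 17 → R6=14+17=31
ADD R6, 18 → R6=31+18=49
After step 23: R7 = 208.

208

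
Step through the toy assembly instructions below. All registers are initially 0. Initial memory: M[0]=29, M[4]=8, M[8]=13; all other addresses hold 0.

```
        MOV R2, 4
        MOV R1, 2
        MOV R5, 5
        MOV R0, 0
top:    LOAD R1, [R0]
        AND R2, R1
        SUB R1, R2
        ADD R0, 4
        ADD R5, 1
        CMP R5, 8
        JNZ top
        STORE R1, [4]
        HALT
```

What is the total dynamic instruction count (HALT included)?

27

MOV R2, 4 → R2=4
MOV R1, 2 → R1=2
MOV R5, 5 → R5=5
MOV R0, 0 → R0=0
LOAD R1, [R0] → R1=M[0]=29
AND R2, R1 → R2=4&29=4
SUB R1, R2 → R1=29-4=25
ADD R0, 4 → R0=0+4=4
ADD R5, 1 → R5=5+1=6
CMP R5, 8  (cmp 6,8)
JNZ top: taken
LOAD R1, [R0] → R1=M[4]=8
AND R2, R1 → R2=4&8=0
SUB R1, R2 → R1=8-0=8
ADD R0, 4 → R0=4+4=8
ADD R5, 1 → R5=6+1=7
CMP R5, 8  (cmp 7,8)
JNZ top: taken
LOAD R1, [R0] → R1=M[8]=13
AND R2, R1 → R2=0&13=0
SUB R1, R2 → R1=13-0=13
ADD R0, 4 → R0=8+4=12
ADD R5, 1 → R5=7+1=8
CMP R5, 8  (cmp 8,8)
JNZ top: not taken
STORE R1, [4] → M[4]=13
halt.
Total executed instructions: 27.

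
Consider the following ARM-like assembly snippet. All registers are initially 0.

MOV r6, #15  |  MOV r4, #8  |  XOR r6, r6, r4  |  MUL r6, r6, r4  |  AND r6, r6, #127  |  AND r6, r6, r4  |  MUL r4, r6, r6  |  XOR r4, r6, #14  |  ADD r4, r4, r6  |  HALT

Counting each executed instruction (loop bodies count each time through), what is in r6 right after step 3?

7

r6=15
r4=8
r6=15^8=7
After step 3: r6 = 7.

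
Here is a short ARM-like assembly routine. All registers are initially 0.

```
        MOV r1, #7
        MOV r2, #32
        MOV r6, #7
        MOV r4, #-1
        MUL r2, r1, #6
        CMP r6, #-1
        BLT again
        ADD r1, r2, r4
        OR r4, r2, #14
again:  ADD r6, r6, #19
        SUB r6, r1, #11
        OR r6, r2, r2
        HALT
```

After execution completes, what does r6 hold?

42

r1=7
r2=32
r6=7
r4=-1
r2=7*6=42
CMP r6, #-1  (cmp 7,-1)
BLT again: not taken
r1=42+(-1)=41
r4=42|14=46
r6=7+19=26
r6=41-11=30
r6=42|42=42
halt.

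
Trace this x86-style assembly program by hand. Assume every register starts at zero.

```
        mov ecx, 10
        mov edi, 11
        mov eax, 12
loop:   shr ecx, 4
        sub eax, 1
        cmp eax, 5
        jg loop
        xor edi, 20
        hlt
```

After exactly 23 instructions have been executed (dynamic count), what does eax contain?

7

mov ecx, 10 → ecx=10
mov edi, 11 → edi=11
mov eax, 12 → eax=12
shr ecx, 4 → ecx=10>>4=0
sub eax, 1 → eax=12-1=11
cmp eax, 5  (cmp 11,5)
jg loop: taken
shr ecx, 4 → ecx=0>>4=0
sub eax, 1 → eax=11-1=10
cmp eax, 5  (cmp 10,5)
jg loop: taken
shr ecx, 4 → ecx=0>>4=0
sub eax, 1 → eax=10-1=9
cmp eax, 5  (cmp 9,5)
jg loop: taken
shr ecx, 4 → ecx=0>>4=0
sub eax, 1 → eax=9-1=8
cmp eax, 5  (cmp 8,5)
jg loop: taken
shr ecx, 4 → ecx=0>>4=0
sub eax, 1 → eax=8-1=7
cmp eax, 5  (cmp 7,5)
jg loop: taken
After step 23: eax = 7.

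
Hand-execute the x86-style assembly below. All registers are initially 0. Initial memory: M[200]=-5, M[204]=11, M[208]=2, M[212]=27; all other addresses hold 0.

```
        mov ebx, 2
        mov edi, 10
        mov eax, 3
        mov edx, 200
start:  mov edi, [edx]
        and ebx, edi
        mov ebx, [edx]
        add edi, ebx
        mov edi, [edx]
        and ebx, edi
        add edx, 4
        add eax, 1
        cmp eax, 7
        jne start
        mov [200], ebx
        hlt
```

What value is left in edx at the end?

216

ebx=2
edi=10
eax=3
edx=200
edi=M[200]=-5
ebx=2&(-5)=2
ebx=M[200]=-5
edi=(-5)+(-5)=-10
edi=M[200]=-5
ebx=(-5)&(-5)=-5
edx=200+4=204
eax=3+1=4
cmp eax, 7  (cmp 4,7)
jne start: taken
edi=M[204]=11
ebx=(-5)&11=11
ebx=M[204]=11
edi=11+11=22
edi=M[204]=11
ebx=11&11=11
edx=204+4=208
eax=4+1=5
cmp eax, 7  (cmp 5,7)
jne start: taken
edi=M[208]=2
ebx=11&2=2
ebx=M[208]=2
edi=2+2=4
edi=M[208]=2
ebx=2&2=2
edx=208+4=212
eax=5+1=6
cmp eax, 7  (cmp 6,7)
jne start: taken
edi=M[212]=27
ebx=2&27=2
ebx=M[212]=27
edi=27+27=54
edi=M[212]=27
ebx=27&27=27
edx=212+4=216
eax=6+1=7
cmp eax, 7  (cmp 7,7)
jne start: not taken
mov [200], ebx → M[200]=27
halt.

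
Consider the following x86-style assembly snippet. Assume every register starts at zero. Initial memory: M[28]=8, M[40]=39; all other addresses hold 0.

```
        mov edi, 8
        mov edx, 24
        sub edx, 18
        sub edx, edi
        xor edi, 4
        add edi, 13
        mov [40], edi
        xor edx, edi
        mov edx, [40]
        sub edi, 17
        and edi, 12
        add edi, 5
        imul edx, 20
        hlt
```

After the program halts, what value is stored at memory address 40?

mov edi, 8 → edi=8
mov edx, 24 → edx=24
sub edx, 18 → edx=24-18=6
sub edx, edi → edx=6-8=-2
xor edi, 4 → edi=8^4=12
add edi, 13 → edi=12+13=25
mov [40], edi → M[40]=25
xor edx, edi → edx=(-2)^25=-25
mov edx, [40] → edx=M[40]=25
sub edi, 17 → edi=25-17=8
and edi, 12 → edi=8&12=8
add edi, 5 → edi=8+5=13
imul edx, 20 → edx=25*20=500
halt.

25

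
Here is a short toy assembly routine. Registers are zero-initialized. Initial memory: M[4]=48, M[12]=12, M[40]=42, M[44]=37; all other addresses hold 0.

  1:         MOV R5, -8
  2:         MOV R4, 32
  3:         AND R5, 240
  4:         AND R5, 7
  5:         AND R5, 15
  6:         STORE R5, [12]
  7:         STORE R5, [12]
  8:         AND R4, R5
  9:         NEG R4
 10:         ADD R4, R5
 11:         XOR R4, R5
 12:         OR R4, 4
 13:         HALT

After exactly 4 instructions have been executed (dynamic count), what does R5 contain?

0

MOV R5, -8 → R5=-8
MOV R4, 32 → R4=32
AND R5, 240 → R5=(-8)&240=240
AND R5, 7 → R5=240&7=0
After step 4: R5 = 0.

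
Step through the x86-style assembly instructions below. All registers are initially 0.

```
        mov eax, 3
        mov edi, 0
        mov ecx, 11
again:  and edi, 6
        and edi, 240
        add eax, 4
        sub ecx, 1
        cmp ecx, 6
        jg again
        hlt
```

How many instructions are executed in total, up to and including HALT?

34

after mov eax, 3: eax=3
after mov edi, 0: edi=0
after mov ecx, 11: ecx=11
after and edi, 6: edi=0&6=0
after and edi, 240: edi=0&240=0
after add eax, 4: eax=3+4=7
after sub ecx, 1: ecx=11-1=10
cmp ecx, 6  (cmp 10,6)
jg again: taken
after and edi, 6: edi=0&6=0
after and edi, 240: edi=0&240=0
after add eax, 4: eax=7+4=11
after sub ecx, 1: ecx=10-1=9
cmp ecx, 6  (cmp 9,6)
jg again: taken
after and edi, 6: edi=0&6=0
after and edi, 240: edi=0&240=0
after add eax, 4: eax=11+4=15
after sub ecx, 1: ecx=9-1=8
cmp ecx, 6  (cmp 8,6)
jg again: taken
after and edi, 6: edi=0&6=0
after and edi, 240: edi=0&240=0
after add eax, 4: eax=15+4=19
after sub ecx, 1: ecx=8-1=7
cmp ecx, 6  (cmp 7,6)
jg again: taken
after and edi, 6: edi=0&6=0
after and edi, 240: edi=0&240=0
after add eax, 4: eax=19+4=23
after sub ecx, 1: ecx=7-1=6
cmp ecx, 6  (cmp 6,6)
jg again: not taken
halt.
Total executed instructions: 34.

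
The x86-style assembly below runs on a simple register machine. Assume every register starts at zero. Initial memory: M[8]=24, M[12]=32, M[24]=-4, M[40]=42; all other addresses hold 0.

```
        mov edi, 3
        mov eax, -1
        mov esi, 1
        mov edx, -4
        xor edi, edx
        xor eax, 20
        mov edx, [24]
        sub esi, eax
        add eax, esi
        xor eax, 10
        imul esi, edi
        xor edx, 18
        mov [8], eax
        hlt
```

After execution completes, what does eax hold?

after mov edi, 3: edi=3
after mov eax, -1: eax=-1
after mov esi, 1: esi=1
after mov edx, -4: edx=-4
after xor edi, edx: edi=3^(-4)=-1
after xor eax, 20: eax=(-1)^20=-21
after mov edx, [24]: edx=M[24]=-4
after sub esi, eax: esi=1-(-21)=22
after add eax, esi: eax=(-21)+22=1
after xor eax, 10: eax=1^10=11
after imul esi, edi: esi=22*(-1)=-22
after xor edx, 18: edx=(-4)^18=-18
mov [8], eax → M[8]=11
halt.

11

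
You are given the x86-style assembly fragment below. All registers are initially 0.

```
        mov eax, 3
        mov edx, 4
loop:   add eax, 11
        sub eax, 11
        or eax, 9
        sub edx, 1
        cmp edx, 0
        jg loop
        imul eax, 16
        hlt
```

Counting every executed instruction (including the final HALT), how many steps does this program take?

28

mov eax, 3 → eax=3
mov edx, 4 → edx=4
add eax, 11 → eax=3+11=14
sub eax, 11 → eax=14-11=3
or eax, 9 → eax=3|9=11
sub edx, 1 → edx=4-1=3
cmp edx, 0  (cmp 3,0)
jg loop: taken
add eax, 11 → eax=11+11=22
sub eax, 11 → eax=22-11=11
or eax, 9 → eax=11|9=11
sub edx, 1 → edx=3-1=2
cmp edx, 0  (cmp 2,0)
jg loop: taken
add eax, 11 → eax=11+11=22
sub eax, 11 → eax=22-11=11
or eax, 9 → eax=11|9=11
sub edx, 1 → edx=2-1=1
cmp edx, 0  (cmp 1,0)
jg loop: taken
add eax, 11 → eax=11+11=22
sub eax, 11 → eax=22-11=11
or eax, 9 → eax=11|9=11
sub edx, 1 → edx=1-1=0
cmp edx, 0  (cmp 0,0)
jg loop: not taken
imul eax, 16 → eax=11*16=176
halt.
Total executed instructions: 28.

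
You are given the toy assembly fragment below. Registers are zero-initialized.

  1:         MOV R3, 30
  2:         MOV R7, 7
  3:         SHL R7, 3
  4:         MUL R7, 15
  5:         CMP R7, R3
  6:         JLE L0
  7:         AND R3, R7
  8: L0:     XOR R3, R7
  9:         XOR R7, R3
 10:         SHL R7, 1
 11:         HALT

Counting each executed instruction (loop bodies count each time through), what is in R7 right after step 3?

R3=30
R7=7
R7=7<<3=56
After step 3: R7 = 56.

56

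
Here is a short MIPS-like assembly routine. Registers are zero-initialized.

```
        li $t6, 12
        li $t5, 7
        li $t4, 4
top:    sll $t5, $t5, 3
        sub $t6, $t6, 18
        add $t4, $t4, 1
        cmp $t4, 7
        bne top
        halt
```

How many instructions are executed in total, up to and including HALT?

$t6=12
$t5=7
$t4=4
$t5=7<<3=56
$t6=12-18=-6
$t4=4+1=5
cmp $t4, 7  (cmp 5,7)
bne top: taken
$t5=56<<3=448
$t6=(-6)-18=-24
$t4=5+1=6
cmp $t4, 7  (cmp 6,7)
bne top: taken
$t5=448<<3=3584
$t6=(-24)-18=-42
$t4=6+1=7
cmp $t4, 7  (cmp 7,7)
bne top: not taken
halt.
Total executed instructions: 19.

19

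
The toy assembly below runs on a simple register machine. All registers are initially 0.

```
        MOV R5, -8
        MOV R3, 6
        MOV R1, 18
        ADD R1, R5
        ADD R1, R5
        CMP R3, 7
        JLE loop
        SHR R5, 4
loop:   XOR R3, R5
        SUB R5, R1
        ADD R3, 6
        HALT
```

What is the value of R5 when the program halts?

-10

after MOV R5, -8: R5=-8
after MOV R3, 6: R3=6
after MOV R1, 18: R1=18
after ADD R1, R5: R1=18+(-8)=10
after ADD R1, R5: R1=10+(-8)=2
CMP R3, 7  (cmp 6,7)
JLE loop: taken
after XOR R3, R5: R3=6^(-8)=-2
after SUB R5, R1: R5=(-8)-2=-10
after ADD R3, 6: R3=(-2)+6=4
halt.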